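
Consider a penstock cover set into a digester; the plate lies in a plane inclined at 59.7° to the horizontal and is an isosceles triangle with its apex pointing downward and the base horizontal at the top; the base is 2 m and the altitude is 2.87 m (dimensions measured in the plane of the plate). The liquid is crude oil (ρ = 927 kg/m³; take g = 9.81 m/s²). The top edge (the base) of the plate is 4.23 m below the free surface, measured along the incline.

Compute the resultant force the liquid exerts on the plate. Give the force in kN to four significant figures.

γ = ρg = 927 × 9.81 / 1000 = 9.09387 kN/m³.
Let θ = 59.7° be the plate's angle to the horizontal; measure y along the incline from where the plane meets the free surface. Vertical depth h = y·sinθ with sinθ = 0.863396.
With the apex down, the centroid sits h/3 = 2.87/3 = 0.956667 m below the base (the top edge), so y_c = 4.23 + 0.956667 = 5.18667 m and h_c = 5.18667 × 0.863396 = 4.47815 m.
A = ½ × 2 × 2.87 = 2.87 m².
Resultant F = γ·h_c·A = 9.09387 × 4.47815 × 2.87 = 116.877 kN.

F ≈ 116.9 kN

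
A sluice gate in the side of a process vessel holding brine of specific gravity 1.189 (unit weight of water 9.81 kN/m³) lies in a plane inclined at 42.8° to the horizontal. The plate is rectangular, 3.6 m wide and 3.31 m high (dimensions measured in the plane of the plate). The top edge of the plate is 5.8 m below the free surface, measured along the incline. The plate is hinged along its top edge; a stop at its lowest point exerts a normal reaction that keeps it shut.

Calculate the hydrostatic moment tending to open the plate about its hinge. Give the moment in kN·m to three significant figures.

M ≈ 1250 kN·m

γ = 1.189 × 9.81 = 11.66409 kN/m³.
Let θ = 42.8° be the plate's angle to the horizontal; measure y along the incline from where the plane meets the free surface. Vertical depth h = y·sinθ with sinθ = 0.679441.
The centroid lies 3.31/2 = 1.655 m below the top edge, so y_c = 5.8 + 1.655 = 7.455 m and h_c = 7.455 × 0.679441 = 5.06523 m.
A = 3.6 × 3.31 = 11.916 m².
Resultant F = γ·h_c·A = 11.66409 × 5.06523 × 11.916 = 704.013 kN.
I_c = b·h³/12 = 3.6 × 3.31³/12 = 10.8794 m⁴.
Centre of pressure: y_p = y_c + I_c/(y_c·A) = 7.455 + 10.8794/(7.455 × 11.916) = 7.455 + 0.122469 = 7.57747 m along the plane.
The resultant acts 1.655 + 0.122469 = 1.77747 m (along the plate) below the hinge at the top edge, so the moment about the hinge is M = F × 1.77747 = 704.013 × 1.77747 = 1251.36 kN·m.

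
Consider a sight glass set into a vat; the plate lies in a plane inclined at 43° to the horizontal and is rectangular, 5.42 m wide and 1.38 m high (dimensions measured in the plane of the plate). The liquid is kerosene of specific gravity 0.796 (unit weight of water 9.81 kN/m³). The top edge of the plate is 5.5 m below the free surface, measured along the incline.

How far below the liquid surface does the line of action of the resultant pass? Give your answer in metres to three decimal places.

h_p = 4.239 m

γ = 0.796 × 9.81 = 7.80876 kN/m³.
Let θ = 43° be the plate's angle to the horizontal; measure y along the incline from where the plane meets the free surface. Vertical depth h = y·sinθ with sinθ = 0.681998.
The centroid lies 1.38/2 = 0.69 m below the top edge, so y_c = 5.5 + 0.69 = 6.19 m and h_c = 6.19 × 0.681998 = 4.22157 m.
A = 5.42 × 1.38 = 7.4796 m².
Resultant F = γ·h_c·A = 7.80876 × 4.22157 × 7.4796 = 246.567 kN.
I_c = b·h³/12 = 5.42 × 1.38³/12 = 1.18701 m⁴.
Centre of pressure: y_p = y_c + I_c/(y_c·A) = 6.19 + 1.18701/(6.19 × 7.4796) = 6.19 + 0.0256381 = 6.21564 m along the plane.
Vertically, h_p = y_p·sinθ = 6.21564 × 0.681998 = 4.23905 m.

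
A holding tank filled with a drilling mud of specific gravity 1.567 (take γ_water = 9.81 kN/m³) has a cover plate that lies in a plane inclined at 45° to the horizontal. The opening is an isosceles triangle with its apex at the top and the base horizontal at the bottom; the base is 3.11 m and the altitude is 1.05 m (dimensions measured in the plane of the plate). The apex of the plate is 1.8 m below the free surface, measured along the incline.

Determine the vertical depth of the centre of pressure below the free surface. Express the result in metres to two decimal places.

γ = 1.567 × 9.81 = 15.37227 kN/m³.
Let θ = 45° be the plate's angle to the horizontal; measure y along the incline from where the plane meets the free surface. Vertical depth h = y·sinθ with sinθ = 0.707107.
With the apex up, the centroid sits 2h/3 = 2 × 1.05/3 = 0.7 m below the apex, so y_c = 1.8 + 0.7 = 2.5 m and h_c = 2.5 × 0.707107 = 1.76777 m.
A = ½ × 3.11 × 1.05 = 1.63275 m².
Resultant F = γ·h_c·A = 15.37227 × 1.76777 × 1.63275 = 44.3694 kN.
I_c = b·h³/36 = 3.11 × 1.05³/36 = 0.100006 m⁴.
Centre of pressure: y_p = y_c + I_c/(y_c·A) = 2.5 + 0.100006/(2.5 × 1.63275) = 2.5 + 0.0245 = 2.5245 m along the plane.
Vertically, h_p = y_p·sinθ = 2.5245 × 0.707107 = 1.78509 m.

h_p = 1.79 m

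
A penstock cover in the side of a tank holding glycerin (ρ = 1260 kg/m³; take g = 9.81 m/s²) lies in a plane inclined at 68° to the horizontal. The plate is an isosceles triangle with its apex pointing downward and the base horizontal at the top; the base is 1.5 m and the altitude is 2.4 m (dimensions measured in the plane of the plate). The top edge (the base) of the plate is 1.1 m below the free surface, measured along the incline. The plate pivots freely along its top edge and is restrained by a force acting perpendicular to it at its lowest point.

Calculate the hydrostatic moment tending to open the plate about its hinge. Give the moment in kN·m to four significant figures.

γ = ρg = 1260 × 9.81 / 1000 = 12.3606 kN/m³.
Let θ = 68° be the plate's angle to the horizontal; measure y along the incline from where the plane meets the free surface. Vertical depth h = y·sinθ with sinθ = 0.927184.
With the apex down, the centroid sits h/3 = 2.4/3 = 0.8 m below the base (the top edge), so y_c = 1.1 + 0.8 = 1.9 m and h_c = 1.9 × 0.927184 = 1.76165 m.
A = ½ × 1.5 × 2.4 = 1.8 m².
Resultant F = γ·h_c·A = 12.3606 × 1.76165 × 1.8 = 39.1951 kN.
I_c = b·h³/36 = 1.5 × 2.4³/36 = 0.576 m⁴.
Centre of pressure: y_p = y_c + I_c/(y_c·A) = 1.9 + 0.576/(1.9 × 1.8) = 1.9 + 0.168421 = 2.06842 m along the plane.
The resultant acts 0.8 + 0.168421 = 0.968421 m (along the plate) below the hinge at the top edge, so the moment about the hinge is M = F × 0.968421 = 39.1951 × 0.968421 = 37.9574 kN·m.

M ≈ 37.96 kN·m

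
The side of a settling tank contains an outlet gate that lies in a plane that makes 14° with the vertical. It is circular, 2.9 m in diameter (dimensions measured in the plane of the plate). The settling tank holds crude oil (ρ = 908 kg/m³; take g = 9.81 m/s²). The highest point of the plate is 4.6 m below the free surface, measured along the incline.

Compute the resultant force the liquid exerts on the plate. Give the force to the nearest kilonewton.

F ≈ 345 kN

γ = ρg = 908 × 9.81 / 1000 = 8.90748 kN/m³.
The plate makes 14° with the vertical, i.e. θ = 90° − 14° = 76° to the horizontal. Measuring y along the incline from the free-surface line, vertical depth h = y·sinθ with sinθ = 0.970296.
The centroid is at the centre, 1.45 m below the top of the plate, so y_c = 4.6 + 1.45 = 6.05 m and h_c = 6.05 × 0.970296 = 5.87029 m.
A = π(1.45)² = 6.6052 m².
Resultant F = γ·h_c·A = 8.90748 × 5.87029 × 6.6052 = 345.383 kN.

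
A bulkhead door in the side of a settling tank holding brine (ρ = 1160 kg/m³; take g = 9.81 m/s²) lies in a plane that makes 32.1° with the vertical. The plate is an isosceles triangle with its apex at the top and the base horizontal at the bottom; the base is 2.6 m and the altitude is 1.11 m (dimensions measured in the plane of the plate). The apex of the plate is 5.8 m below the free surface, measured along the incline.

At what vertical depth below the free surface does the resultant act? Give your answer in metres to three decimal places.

γ = ρg = 1160 × 9.81 / 1000 = 11.3796 kN/m³.
The plate makes 32.1° with the vertical, i.e. θ = 90° − 32.1° = 57.9° to the horizontal. Measuring y along the incline from the free-surface line, vertical depth h = y·sinθ with sinθ = 0.847122.
With the apex up, the centroid sits 2h/3 = 2 × 1.11/3 = 0.74 m below the apex, so y_c = 5.8 + 0.74 = 6.54 m and h_c = 6.54 × 0.847122 = 5.54018 m.
A = ½ × 2.6 × 1.11 = 1.443 m².
Resultant F = γ·h_c·A = 11.3796 × 5.54018 × 1.443 = 90.974 kN.
I_c = b·h³/36 = 2.6 × 1.11³/36 = 0.0987734 m⁴.
Centre of pressure: y_p = y_c + I_c/(y_c·A) = 6.54 + 0.0987734/(6.54 × 1.443) = 6.54 + 0.0104664 = 6.55047 m along the plane.
Vertically, h_p = y_p·sinθ = 6.55047 × 0.847122 = 5.54905 m.

h_p = 5.549 m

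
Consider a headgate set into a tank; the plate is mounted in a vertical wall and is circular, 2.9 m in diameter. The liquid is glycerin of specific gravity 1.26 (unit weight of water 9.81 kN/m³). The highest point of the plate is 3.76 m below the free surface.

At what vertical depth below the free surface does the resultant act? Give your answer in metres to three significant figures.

h_p = 5.31 m

γ = 1.26 × 9.81 = 12.3606 kN/m³.
The centroid is at the centre, 1.45 m below the top of the plate, so the centroid depth is h_c = 3.76 + 1.45 = 5.21 m.
A = π(1.45)² = 6.6052 m².
Resultant F = γ·h_c·A = 12.3606 × 5.21 × 6.6052 = 425.366 kN.
I_c = πr⁴/4 = π × 1.45⁴/4 = 3.47186 m⁴.
Centre of pressure: y_p = y_c + I_c/(y_c·A) = 5.21 + 3.47186/(5.21 × 6.6052) = 5.21 + 0.100888 = 5.31089 m along the plane.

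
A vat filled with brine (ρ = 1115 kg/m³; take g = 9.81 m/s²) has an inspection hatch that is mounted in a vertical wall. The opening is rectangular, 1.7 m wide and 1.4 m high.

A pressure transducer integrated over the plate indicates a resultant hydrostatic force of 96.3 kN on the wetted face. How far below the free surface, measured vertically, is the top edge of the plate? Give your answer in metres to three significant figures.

d_top ≈ 3.00 m

γ = ρg = 1115 × 9.81 / 1000 = 10.93815 kN/m³.
A = 1.7 × 1.4 = 2.38 m².
From F = γ·h_c·A, the centroid depth is h_c = 96.3/(10.93815 × 2.38) = 3.69918 m.
The centroid lies 1.4/2 = 0.7 m below the top edge, so the top edge sits at h_top = 3.69918 − 0.7 = 2.99918 m below the surface.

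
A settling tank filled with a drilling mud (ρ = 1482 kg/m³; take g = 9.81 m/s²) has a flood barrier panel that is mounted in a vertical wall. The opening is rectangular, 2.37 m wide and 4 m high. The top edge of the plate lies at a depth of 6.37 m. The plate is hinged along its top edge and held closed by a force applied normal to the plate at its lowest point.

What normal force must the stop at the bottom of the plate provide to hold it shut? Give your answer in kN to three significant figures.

γ = ρg = 1482 × 9.81 / 1000 = 14.53842 kN/m³.
The centroid lies 4/2 = 2 m below the top edge, so the centroid depth is h_c = 6.37 + 2 = 8.37 m.
A = 2.37 × 4 = 9.48 m².
Resultant F = γ·h_c·A = 14.53842 × 8.37 × 9.48 = 1153.59 kN.
I_c = b·h³/12 = 2.37 × 4³/12 = 12.64 m⁴.
Centre of pressure: y_p = y_c + I_c/(y_c·A) = 8.37 + 12.64/(8.37 × 9.48) = 8.37 + 0.159299 = 8.5293 m along the plane.
The resultant acts 2 + 0.159299 = 2.1593 m (along the plate) below the hinge at the top edge, so the moment about the hinge is M = F × 2.1593 = 1153.59 × 2.1593 = 2490.95 kN·m.
A normal force at the bottom, 4 m from the hinge, must supply this moment: P = 2490.95/4 = 622.737 kN.

P ≈ 623 kN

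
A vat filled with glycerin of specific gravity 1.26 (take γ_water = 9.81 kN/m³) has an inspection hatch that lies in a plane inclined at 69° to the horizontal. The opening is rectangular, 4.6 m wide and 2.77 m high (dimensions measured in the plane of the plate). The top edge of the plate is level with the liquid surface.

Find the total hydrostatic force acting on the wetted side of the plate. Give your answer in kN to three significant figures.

γ = 1.26 × 9.81 = 12.3606 kN/m³.
Let θ = 69° be the plate's angle to the horizontal; measure y along the incline from where the plane meets the free surface. Vertical depth h = y·sinθ with sinθ = 0.933580.
The centroid lies 2.77/2 = 1.385 m below the top edge, so y_c = 1.385 m and h_c = 1.385 × 0.933580 = 1.29301 m.
A = 4.6 × 2.77 = 12.742 m².
Resultant F = γ·h_c·A = 12.3606 × 1.29301 × 12.742 = 203.647 kN.

F ≈ 204 kN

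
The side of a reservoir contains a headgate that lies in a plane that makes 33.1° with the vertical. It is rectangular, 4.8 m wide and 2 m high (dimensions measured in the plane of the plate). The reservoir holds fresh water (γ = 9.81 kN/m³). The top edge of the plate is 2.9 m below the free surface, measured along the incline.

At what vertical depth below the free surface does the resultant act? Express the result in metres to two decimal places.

γ = 9.81 kN/m³.
The plate makes 33.1° with the vertical, i.e. θ = 90° − 33.1° = 56.9° to the horizontal. Measuring y along the incline from the free-surface line, vertical depth h = y·sinθ with sinθ = 0.837719.
The centroid lies 2/2 = 1 m below the top edge, so y_c = 2.9 + 1 = 3.9 m and h_c = 3.9 × 0.837719 = 3.2671 m.
A = 4.8 × 2 = 9.6 m².
Resultant F = γ·h_c·A = 9.81 × 3.2671 × 9.6 = 307.682 kN.
I_c = b·h³/12 = 4.8 × 2³/12 = 3.2 m⁴.
Centre of pressure: y_p = y_c + I_c/(y_c·A) = 3.9 + 3.2/(3.9 × 9.6) = 3.9 + 0.0854701 = 3.98547 m along the plane.
Vertically, h_p = y_p·sinθ = 3.98547 × 0.837719 = 3.3387 m.

h_p = 3.34 m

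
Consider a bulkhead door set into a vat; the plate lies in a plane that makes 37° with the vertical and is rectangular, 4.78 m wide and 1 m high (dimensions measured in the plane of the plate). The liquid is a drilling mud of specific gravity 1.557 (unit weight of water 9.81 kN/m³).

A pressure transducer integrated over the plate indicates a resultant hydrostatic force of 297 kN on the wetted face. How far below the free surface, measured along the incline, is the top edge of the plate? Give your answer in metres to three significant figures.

γ = 1.557 × 9.81 = 15.27417 kN/m³.
A = 4.78 × 1 = 4.78 m².
From F = γ·h_c·A, the centroid depth is h_c = 297/(15.27417 × 4.78) = 4.06791 m.
The plate makes 37° with the vertical, i.e. θ = 90° − 37° = 53° to the horizontal. Measuring y along the incline from the free-surface line, vertical depth h = y·sinθ with sinθ = 0.798636.
Along the incline, y_c = h_c/sinθ = 4.06791/0.798636 = 5.09357 m.
The centroid lies 1/2 = 0.5 m below the top edge, so the top edge sits at y_top = 5.09357 − 0.5 = 4.59357 m along the incline.

y_top ≈ 4.59 m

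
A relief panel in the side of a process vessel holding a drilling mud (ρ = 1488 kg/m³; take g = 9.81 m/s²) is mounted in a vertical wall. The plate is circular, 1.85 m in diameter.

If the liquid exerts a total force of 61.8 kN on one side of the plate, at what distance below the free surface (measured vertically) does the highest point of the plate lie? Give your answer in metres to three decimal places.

d_top ≈ 0.650 m

γ = ρg = 1488 × 9.81 / 1000 = 14.59728 kN/m³.
A = π(0.925)² = 2.68803 m².
From F = γ·h_c·A, the centroid depth is h_c = 61.8/(14.59728 × 2.68803) = 1.57501 m.
The centroid is at the centre, 0.925 m below the top of the plate, so the highest point sits at h_top = 1.57501 − 0.925 = 0.65001 m below the surface.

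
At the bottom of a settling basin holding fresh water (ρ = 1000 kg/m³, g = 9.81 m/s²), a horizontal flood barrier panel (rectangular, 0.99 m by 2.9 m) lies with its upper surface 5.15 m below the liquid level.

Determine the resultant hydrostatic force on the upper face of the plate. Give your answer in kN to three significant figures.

γ = ρg = 1000 × 9.81 = 9810 N/m³ = 9.81 kN/m³.
The plate is horizontal, so pressure is uniform at p = γ·h = 9.81 × 5.15 = 50.5215 kN/m².
A = 0.99 × 2.9 = 2.871 m².
F = p·A = 50.5215 × 2.871 = 145.047 kN.

F ≈ 145 kN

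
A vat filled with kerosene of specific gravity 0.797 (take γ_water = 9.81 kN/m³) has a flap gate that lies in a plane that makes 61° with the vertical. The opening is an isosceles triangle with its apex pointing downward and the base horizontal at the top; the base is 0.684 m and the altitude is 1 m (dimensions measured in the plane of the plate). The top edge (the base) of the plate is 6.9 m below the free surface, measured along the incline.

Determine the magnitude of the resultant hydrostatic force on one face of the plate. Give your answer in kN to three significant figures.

γ = 0.797 × 9.81 = 7.81857 kN/m³.
The plate makes 61° with the vertical, i.e. θ = 90° − 61° = 29° to the horizontal. Measuring y along the incline from the free-surface line, vertical depth h = y·sinθ with sinθ = 0.484810.
With the apex down, the centroid sits h/3 = 1/3 = 0.333333 m below the base (the top edge), so y_c = 6.9 + 0.333333 = 7.23333 m and h_c = 7.23333 × 0.484810 = 3.50679 m.
A = ½ × 0.684 × 1 = 0.342 m².
Resultant F = γ·h_c·A = 7.81857 × 3.50679 × 0.342 = 9.37698 kN.

F ≈ 9.38 kN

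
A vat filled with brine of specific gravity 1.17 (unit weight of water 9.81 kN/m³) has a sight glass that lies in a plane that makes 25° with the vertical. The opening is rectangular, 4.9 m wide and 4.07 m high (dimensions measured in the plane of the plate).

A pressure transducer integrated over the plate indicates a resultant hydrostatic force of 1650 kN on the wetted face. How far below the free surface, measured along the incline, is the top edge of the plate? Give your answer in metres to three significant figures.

y_top ≈ 5.92 m

γ = 1.17 × 9.81 = 11.4777 kN/m³.
A = 4.9 × 4.07 = 19.943 m².
From F = γ·h_c·A, the centroid depth is h_c = 1650/(11.4777 × 19.943) = 7.2084 m.
The plate makes 25° with the vertical, i.e. θ = 90° − 25° = 65° to the horizontal. Measuring y along the incline from the free-surface line, vertical depth h = y·sinθ with sinθ = 0.906308.
Along the incline, y_c = h_c/sinθ = 7.2084/0.906308 = 7.95359 m.
The centroid lies 4.07/2 = 2.035 m below the top edge, so the top edge sits at y_top = 7.95359 − 2.035 = 5.91859 m along the incline.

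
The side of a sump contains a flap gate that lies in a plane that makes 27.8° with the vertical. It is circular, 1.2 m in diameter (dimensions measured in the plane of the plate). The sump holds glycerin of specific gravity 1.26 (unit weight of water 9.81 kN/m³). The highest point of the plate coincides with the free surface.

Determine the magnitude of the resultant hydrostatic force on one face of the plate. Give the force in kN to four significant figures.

F ≈ 7.420 kN

γ = 1.26 × 9.81 = 12.3606 kN/m³.
The plate makes 27.8° with the vertical, i.e. θ = 90° − 27.8° = 62.2° to the horizontal. Measuring y along the incline from the free-surface line, vertical depth h = y·sinθ with sinθ = 0.884581.
The centroid is at the centre, 0.6 m below the top of the plate, so y_c = 0.6 m and h_c = 0.6 × 0.884581 = 0.530749 m.
A = π(0.6)² = 1.13097 m².
Resultant F = γ·h_c·A = 12.3606 × 0.530749 × 1.13097 = 7.41959 kN.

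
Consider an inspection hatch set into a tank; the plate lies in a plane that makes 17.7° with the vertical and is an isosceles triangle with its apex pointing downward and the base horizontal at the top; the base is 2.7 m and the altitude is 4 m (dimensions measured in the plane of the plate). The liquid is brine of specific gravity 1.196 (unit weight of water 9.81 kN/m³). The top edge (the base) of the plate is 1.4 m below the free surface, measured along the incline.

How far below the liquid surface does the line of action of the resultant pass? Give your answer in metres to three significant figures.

h_p = 2.91 m

γ = 1.196 × 9.81 = 11.73276 kN/m³.
The plate makes 17.7° with the vertical, i.e. θ = 90° − 17.7° = 72.3° to the horizontal. Measuring y along the incline from the free-surface line, vertical depth h = y·sinθ with sinθ = 0.952661.
With the apex down, the centroid sits h/3 = 4/3 = 1.33333 m below the base (the top edge), so y_c = 1.4 + 1.33333 = 2.73333 m and h_c = 2.73333 × 0.952661 = 2.60394 m.
A = ½ × 2.7 × 4 = 5.4 m².
Resultant F = γ·h_c·A = 11.73276 × 2.60394 × 5.4 = 164.978 kN.
I_c = b·h³/36 = 2.7 × 4³/36 = 4.8 m⁴.
Centre of pressure: y_p = y_c + I_c/(y_c·A) = 2.73333 + 4.8/(2.73333 × 5.4) = 2.73333 + 0.325204 = 3.05853 m along the plane.
Vertically, h_p = y_p·sinθ = 3.05853 × 0.952661 = 2.91374 m.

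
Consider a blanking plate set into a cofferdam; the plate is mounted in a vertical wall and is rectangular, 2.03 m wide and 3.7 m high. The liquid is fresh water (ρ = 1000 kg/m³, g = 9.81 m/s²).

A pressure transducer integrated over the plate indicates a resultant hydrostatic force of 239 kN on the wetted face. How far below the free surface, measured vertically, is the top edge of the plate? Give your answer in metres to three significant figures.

d_top ≈ 1.39 m

γ = ρg = 1000 × 9.81 = 9810 N/m³ = 9.81 kN/m³.
A = 2.03 × 3.7 = 7.511 m².
From F = γ·h_c·A, the centroid depth is h_c = 239/(9.81 × 7.511) = 3.24363 m.
The centroid lies 3.7/2 = 1.85 m below the top edge, so the top edge sits at h_top = 3.24363 − 1.85 = 1.39363 m below the surface.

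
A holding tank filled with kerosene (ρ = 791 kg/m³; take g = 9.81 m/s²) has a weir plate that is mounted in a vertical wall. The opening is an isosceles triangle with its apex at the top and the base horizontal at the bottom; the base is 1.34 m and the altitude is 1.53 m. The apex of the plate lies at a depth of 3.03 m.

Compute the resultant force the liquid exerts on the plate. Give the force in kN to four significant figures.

F ≈ 32.22 kN

γ = ρg = 791 × 9.81 / 1000 = 7.75971 kN/m³.
With the apex up, the centroid sits 2h/3 = 2 × 1.53/3 = 1.02 m below the apex, so the centroid depth is h_c = 3.03 + 1.02 = 4.05 m.
A = ½ × 1.34 × 1.53 = 1.0251 m².
Resultant F = γ·h_c·A = 7.75971 × 4.05 × 1.0251 = 32.2156 kN.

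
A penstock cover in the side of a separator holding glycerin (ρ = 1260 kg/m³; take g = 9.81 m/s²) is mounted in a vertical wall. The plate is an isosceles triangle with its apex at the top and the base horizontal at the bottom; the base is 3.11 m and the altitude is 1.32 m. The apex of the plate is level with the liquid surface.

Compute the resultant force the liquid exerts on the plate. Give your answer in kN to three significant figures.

F ≈ 22.3 kN

γ = ρg = 1260 × 9.81 / 1000 = 12.3606 kN/m³.
With the apex up, the centroid sits 2h/3 = 2 × 1.32/3 = 0.88 m below the apex, so the centroid depth is h_c = 0.88 m.
A = ½ × 3.11 × 1.32 = 2.0526 m².
Resultant F = γ·h_c·A = 12.3606 × 0.88 × 2.0526 = 22.3268 kN.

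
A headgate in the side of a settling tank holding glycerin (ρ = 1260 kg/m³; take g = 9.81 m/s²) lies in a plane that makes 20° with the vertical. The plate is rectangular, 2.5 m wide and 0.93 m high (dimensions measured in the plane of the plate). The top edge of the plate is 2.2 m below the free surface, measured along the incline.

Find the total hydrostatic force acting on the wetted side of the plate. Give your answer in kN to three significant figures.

F ≈ 72.0 kN

γ = ρg = 1260 × 9.81 / 1000 = 12.3606 kN/m³.
The plate makes 20° with the vertical, i.e. θ = 90° − 20° = 70° to the horizontal. Measuring y along the incline from the free-surface line, vertical depth h = y·sinθ with sinθ = 0.939693.
The centroid lies 0.93/2 = 0.465 m below the top edge, so y_c = 2.2 + 0.465 = 2.665 m and h_c = 2.665 × 0.939693 = 2.50428 m.
A = 2.5 × 0.93 = 2.325 m².
Resultant F = γ·h_c·A = 12.3606 × 2.50428 × 2.325 = 71.969 kN.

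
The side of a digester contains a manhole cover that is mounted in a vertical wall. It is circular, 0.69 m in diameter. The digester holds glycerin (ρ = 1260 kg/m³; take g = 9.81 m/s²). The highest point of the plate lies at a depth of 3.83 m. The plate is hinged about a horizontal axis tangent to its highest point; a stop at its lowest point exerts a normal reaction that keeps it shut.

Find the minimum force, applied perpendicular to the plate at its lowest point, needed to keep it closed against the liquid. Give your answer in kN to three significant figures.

P ≈ 9.85 kN

γ = ρg = 1260 × 9.81 / 1000 = 12.3606 kN/m³.
The centroid is at the centre, 0.345 m below the top of the plate, so the centroid depth is h_c = 3.83 + 0.345 = 4.175 m.
A = π(0.345)² = 0.373928 m².
Resultant F = γ·h_c·A = 12.3606 × 4.175 × 0.373928 = 19.2967 kN.
I_c = πr⁴/4 = π × 0.345⁴/4 = 0.0111267 m⁴.
Centre of pressure: y_p = y_c + I_c/(y_c·A) = 4.175 + 0.0111267/(4.175 × 0.373928) = 4.175 + 0.00712725 = 4.18213 m along the plane.
The resultant acts 0.345 + 0.00712725 = 0.352127 m (along the plate) below the hinge at the top edge, so the moment about the hinge is M = F × 0.352127 = 19.2967 × 0.352127 = 6.79489 kN·m.
A normal force at the bottom, 0.69 m from the hinge, must supply this moment: P = 6.79489/0.69 = 9.84767 kN.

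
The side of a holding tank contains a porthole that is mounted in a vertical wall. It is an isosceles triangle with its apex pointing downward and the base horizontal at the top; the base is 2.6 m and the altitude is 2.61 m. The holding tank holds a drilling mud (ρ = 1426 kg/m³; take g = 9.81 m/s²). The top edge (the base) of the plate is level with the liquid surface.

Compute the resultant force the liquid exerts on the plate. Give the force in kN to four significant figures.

γ = ρg = 1426 × 9.81 / 1000 = 13.98906 kN/m³.
With the apex down, the centroid sits h/3 = 2.61/3 = 0.87 m below the base (the top edge), so the centroid depth is h_c = 0.87 m.
A = ½ × 2.6 × 2.61 = 3.393 m².
Resultant F = γ·h_c·A = 13.98906 × 0.87 × 3.393 = 41.2944 kN.

F ≈ 41.29 kN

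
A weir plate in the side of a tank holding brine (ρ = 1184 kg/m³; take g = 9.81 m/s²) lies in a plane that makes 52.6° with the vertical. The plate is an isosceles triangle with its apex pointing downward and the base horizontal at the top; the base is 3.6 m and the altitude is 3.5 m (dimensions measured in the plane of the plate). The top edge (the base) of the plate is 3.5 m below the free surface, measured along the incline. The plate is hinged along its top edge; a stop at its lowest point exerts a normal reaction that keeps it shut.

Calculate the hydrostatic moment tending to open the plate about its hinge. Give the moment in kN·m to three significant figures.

M ≈ 272 kN·m

γ = ρg = 1184 × 9.81 / 1000 = 11.61504 kN/m³.
The plate makes 52.6° with the vertical, i.e. θ = 90° − 52.6° = 37.4° to the horizontal. Measuring y along the incline from the free-surface line, vertical depth h = y·sinθ with sinθ = 0.607376.
With the apex down, the centroid sits h/3 = 3.5/3 = 1.16667 m below the base (the top edge), so y_c = 3.5 + 1.16667 = 4.66667 m and h_c = 4.66667 × 0.607376 = 2.83442 m.
A = ½ × 3.6 × 3.5 = 6.3 m².
Resultant F = γ·h_c·A = 11.61504 × 2.83442 × 6.3 = 207.408 kN.
I_c = b·h³/36 = 3.6 × 3.5³/36 = 4.2875 m⁴.
Centre of pressure: y_p = y_c + I_c/(y_c·A) = 4.66667 + 4.2875/(4.66667 × 6.3) = 4.66667 + 0.145833 = 4.8125 m along the plane.
The resultant acts 1.16667 + 0.145833 = 1.3125 m (along the plate) below the hinge at the top edge, so the moment about the hinge is M = F × 1.3125 = 207.408 × 1.3125 = 272.223 kN·m.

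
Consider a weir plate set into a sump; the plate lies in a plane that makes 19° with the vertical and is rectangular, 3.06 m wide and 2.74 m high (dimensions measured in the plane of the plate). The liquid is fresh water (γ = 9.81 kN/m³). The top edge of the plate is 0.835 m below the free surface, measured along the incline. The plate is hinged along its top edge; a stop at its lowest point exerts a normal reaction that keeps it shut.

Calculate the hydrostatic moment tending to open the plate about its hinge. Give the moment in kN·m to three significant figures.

γ = 9.81 kN/m³.
The plate makes 19° with the vertical, i.e. θ = 90° − 19° = 71° to the horizontal. Measuring y along the incline from the free-surface line, vertical depth h = y·sinθ with sinθ = 0.945519.
The centroid lies 2.74/2 = 1.37 m below the top edge, so y_c = 0.835 + 1.37 = 2.205 m and h_c = 2.205 × 0.945519 = 2.08487 m.
A = 3.06 × 2.74 = 8.3844 m².
Resultant F = γ·h_c·A = 9.81 × 2.08487 × 8.3844 = 171.483 kN.
I_c = b·h³/12 = 3.06 × 2.74³/12 = 5.24556 m⁴.
Centre of pressure: y_p = y_c + I_c/(y_c·A) = 2.205 + 5.24556/(2.205 × 8.3844) = 2.205 + 0.283734 = 2.48873 m along the plane.
The resultant acts 1.37 + 0.283734 = 1.65373 m (along the plate) below the hinge at the top edge, so the moment about the hinge is M = F × 1.65373 = 171.483 × 1.65373 = 283.587 kN·m.

M ≈ 284 kN·m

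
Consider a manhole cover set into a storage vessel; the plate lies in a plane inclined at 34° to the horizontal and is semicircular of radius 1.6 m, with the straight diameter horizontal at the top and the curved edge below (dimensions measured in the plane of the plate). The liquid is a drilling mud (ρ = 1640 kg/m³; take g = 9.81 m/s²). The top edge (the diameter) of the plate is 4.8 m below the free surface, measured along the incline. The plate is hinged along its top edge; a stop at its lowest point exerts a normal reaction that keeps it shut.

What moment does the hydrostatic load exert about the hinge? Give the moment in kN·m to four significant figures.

γ = ρg = 1640 × 9.81 / 1000 = 16.0884 kN/m³.
Let θ = 34° be the plate's angle to the horizontal; measure y along the incline from where the plane meets the free surface. Vertical depth h = y·sinθ with sinθ = 0.559193.
The centroid of a semicircle lies 4r/(3π) = 0.679061 m from the diameter, here below the top edge, so y_c = 4.8 + 0.679061 = 5.47906 m and h_c = 5.47906 × 0.559193 = 3.06385 m.
A = πr²/2 = π × 1.6²/2 = 4.02124 m².
Resultant F = γ·h_c·A = 16.0884 × 3.06385 × 4.02124 = 198.217 kN.
I_c = (π/8 − 8/(9π))·r⁴ = 0.109757 × 1.6⁴ = 0.719303 m⁴.
Centre of pressure: y_p = y_c + I_c/(y_c·A) = 5.47906 + 0.719303/(5.47906 × 4.02124) = 5.47906 + 0.0326472 = 5.51171 m along the plane.
The resultant acts 0.679061 + 0.0326472 = 0.711708 m (along the plate) below the hinge at the top edge, so the moment about the hinge is M = F × 0.711708 = 198.217 × 0.711708 = 141.073 kN·m.

M ≈ 141.1 kN·m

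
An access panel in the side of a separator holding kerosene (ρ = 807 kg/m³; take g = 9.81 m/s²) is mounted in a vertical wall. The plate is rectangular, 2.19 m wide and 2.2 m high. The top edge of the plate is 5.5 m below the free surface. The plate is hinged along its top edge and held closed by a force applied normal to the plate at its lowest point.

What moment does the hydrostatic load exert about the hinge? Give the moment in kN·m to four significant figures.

M ≈ 292.3 kN·m

γ = ρg = 807 × 9.81 / 1000 = 7.91667 kN/m³.
The centroid lies 2.2/2 = 1.1 m below the top edge, so the centroid depth is h_c = 5.5 + 1.1 = 6.6 m.
A = 2.19 × 2.2 = 4.818 m².
Resultant F = γ·h_c·A = 7.91667 × 6.6 × 4.818 = 251.741 kN.
I_c = b·h³/12 = 2.19 × 2.2³/12 = 1.94326 m⁴.
Centre of pressure: y_p = y_c + I_c/(y_c·A) = 6.6 + 1.94326/(6.6 × 4.818) = 6.6 + 0.0611111 = 6.66111 m along the plane.
The resultant acts 1.1 + 0.0611111 = 1.16111 m (along the plate) below the hinge at the top edge, so the moment about the hinge is M = F × 1.16111 = 251.741 × 1.16111 = 292.299 kN·m.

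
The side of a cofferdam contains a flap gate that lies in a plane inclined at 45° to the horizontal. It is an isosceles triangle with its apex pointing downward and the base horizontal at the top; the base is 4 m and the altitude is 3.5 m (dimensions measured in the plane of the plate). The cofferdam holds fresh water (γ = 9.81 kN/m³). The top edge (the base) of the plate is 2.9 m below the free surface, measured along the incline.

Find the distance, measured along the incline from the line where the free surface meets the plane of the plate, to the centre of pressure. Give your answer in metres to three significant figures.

y_p = 4.23 m

γ = 9.81 kN/m³.
Let θ = 45° be the plate's angle to the horizontal; measure y along the incline from where the plane meets the free surface. Vertical depth h = y·sinθ with sinθ = 0.707107.
With the apex down, the centroid sits h/3 = 3.5/3 = 1.16667 m below the base (the top edge), so y_c = 2.9 + 1.16667 = 4.06667 m and h_c = 4.06667 × 0.707107 = 2.87557 m.
A = ½ × 4 × 3.5 = 7 m².
Resultant F = γ·h_c·A = 9.81 × 2.87557 × 7 = 197.465 kN.
I_c = b·h³/36 = 4 × 3.5³/36 = 4.76389 m⁴.
Centre of pressure: y_p = y_c + I_c/(y_c·A) = 4.06667 + 4.76389/(4.06667 × 7) = 4.06667 + 0.16735 = 4.23402 m along the plane.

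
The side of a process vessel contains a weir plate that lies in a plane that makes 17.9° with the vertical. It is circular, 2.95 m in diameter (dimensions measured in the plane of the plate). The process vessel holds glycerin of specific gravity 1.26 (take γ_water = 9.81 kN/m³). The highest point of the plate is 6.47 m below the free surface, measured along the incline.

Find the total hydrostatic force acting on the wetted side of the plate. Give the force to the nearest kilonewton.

γ = 1.26 × 9.81 = 12.3606 kN/m³.
The plate makes 17.9° with the vertical, i.e. θ = 90° − 17.9° = 72.1° to the horizontal. Measuring y along the incline from the free-surface line, vertical depth h = y·sinθ with sinθ = 0.951594.
The centroid is at the centre, 1.475 m below the top of the plate, so y_c = 6.47 + 1.475 = 7.945 m and h_c = 7.945 × 0.951594 = 7.56041 m.
A = π(1.475)² = 6.83493 m².
Resultant F = γ·h_c·A = 12.3606 × 7.56041 × 6.83493 = 638.732 kN.

F ≈ 639 kN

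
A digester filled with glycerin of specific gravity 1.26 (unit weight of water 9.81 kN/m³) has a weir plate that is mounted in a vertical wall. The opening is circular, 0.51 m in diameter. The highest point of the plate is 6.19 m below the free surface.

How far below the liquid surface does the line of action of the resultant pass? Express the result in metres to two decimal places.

h_p = 6.45 m

γ = 1.26 × 9.81 = 12.3606 kN/m³.
The centroid is at the centre, 0.255 m below the top of the plate, so the centroid depth is h_c = 6.19 + 0.255 = 6.445 m.
A = π(0.255)² = 0.204282 m².
Resultant F = γ·h_c·A = 12.3606 × 6.445 × 0.204282 = 16.2739 kN.
I_c = πr⁴/4 = π × 0.255⁴/4 = 0.00332086 m⁴.
Centre of pressure: y_p = y_c + I_c/(y_c·A) = 6.445 + 0.00332086/(6.445 × 0.204282) = 6.445 + 0.0025223 = 6.44752 m along the plane.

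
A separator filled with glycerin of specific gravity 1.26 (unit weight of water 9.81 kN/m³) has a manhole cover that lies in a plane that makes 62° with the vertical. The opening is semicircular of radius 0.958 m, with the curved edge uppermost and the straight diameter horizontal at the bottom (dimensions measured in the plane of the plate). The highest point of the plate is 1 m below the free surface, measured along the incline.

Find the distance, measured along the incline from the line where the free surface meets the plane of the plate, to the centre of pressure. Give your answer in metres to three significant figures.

γ = 1.26 × 9.81 = 12.3606 kN/m³.
The plate makes 62° with the vertical, i.e. θ = 90° − 62° = 28° to the horizontal. Measuring y along the incline from the free-surface line, vertical depth h = y·sinθ with sinθ = 0.469472.
The centroid lies 4r/(3π) = 0.406588 m above the diameter, so r − 4r/(3π) = 0.958 − 0.406588 = 0.551412 m below the topmost point, so y_c = 1 + 0.551412 = 1.55141 m and h_c = 1.55141 × 0.469472 = 0.728344 m.
A = πr²/2 = π × 0.958²/2 = 1.44162 m².
Resultant F = γ·h_c·A = 12.3606 × 0.728344 × 1.44162 = 12.9786 kN.
I_c = (π/8 − 8/(9π))·r⁴ = 0.109757 × 0.958⁴ = 0.0924473 m⁴.
Centre of pressure: y_p = y_c + I_c/(y_c·A) = 1.55141 + 0.0924473/(1.55141 × 1.44162) = 1.55141 + 0.0413349 = 1.59274 m along the plane.

y_p = 1.59 m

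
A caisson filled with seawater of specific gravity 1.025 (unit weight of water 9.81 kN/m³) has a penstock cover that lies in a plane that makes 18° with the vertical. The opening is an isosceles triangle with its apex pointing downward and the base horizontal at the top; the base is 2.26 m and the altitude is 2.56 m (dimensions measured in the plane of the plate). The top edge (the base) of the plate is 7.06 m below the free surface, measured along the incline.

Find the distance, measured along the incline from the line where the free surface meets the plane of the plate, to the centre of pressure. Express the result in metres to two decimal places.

γ = 1.025 × 9.81 = 10.05525 kN/m³.
The plate makes 18° with the vertical, i.e. θ = 90° − 18° = 72° to the horizontal. Measuring y along the incline from the free-surface line, vertical depth h = y·sinθ with sinθ = 0.951057.
With the apex down, the centroid sits h/3 = 2.56/3 = 0.853333 m below the base (the top edge), so y_c = 7.06 + 0.853333 = 7.91333 m and h_c = 7.91333 × 0.951057 = 7.52603 m.
A = ½ × 2.26 × 2.56 = 2.8928 m².
Resultant F = γ·h_c·A = 10.05525 × 7.52603 × 2.8928 = 218.916 kN.
I_c = b·h³/36 = 2.26 × 2.56³/36 = 1.05324 m⁴.
Centre of pressure: y_p = y_c + I_c/(y_c·A) = 7.91333 + 1.05324/(7.91333 × 2.8928) = 7.91333 + 0.0460097 = 7.95934 m along the plane.

y_p = 7.96 m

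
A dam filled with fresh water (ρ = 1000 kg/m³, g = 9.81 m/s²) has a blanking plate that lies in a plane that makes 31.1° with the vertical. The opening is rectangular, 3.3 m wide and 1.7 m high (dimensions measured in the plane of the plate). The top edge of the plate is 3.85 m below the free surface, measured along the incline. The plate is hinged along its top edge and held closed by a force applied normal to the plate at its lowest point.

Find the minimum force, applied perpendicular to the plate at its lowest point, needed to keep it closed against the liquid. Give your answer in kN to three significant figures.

P ≈ 117 kN

γ = ρg = 1000 × 9.81 = 9810 N/m³ = 9.81 kN/m³.
The plate makes 31.1° with the vertical, i.e. θ = 90° − 31.1° = 58.9° to the horizontal. Measuring y along the incline from the free-surface line, vertical depth h = y·sinθ with sinθ = 0.856267.
The centroid lies 1.7/2 = 0.85 m below the top edge, so y_c = 3.85 + 0.85 = 4.7 m and h_c = 4.7 × 0.856267 = 4.02445 m.
A = 3.3 × 1.7 = 5.61 m².
Resultant F = γ·h_c·A = 9.81 × 4.02445 × 5.61 = 221.482 kN.
I_c = b·h³/12 = 3.3 × 1.7³/12 = 1.35107 m⁴.
Centre of pressure: y_p = y_c + I_c/(y_c·A) = 4.7 + 1.35107/(4.7 × 5.61) = 4.7 + 0.0512409 = 4.75124 m along the plane.
The resultant acts 0.85 + 0.0512409 = 0.901241 m (along the plate) below the hinge at the top edge, so the moment about the hinge is M = F × 0.901241 = 221.482 × 0.901241 = 199.609 kN·m.
A normal force at the bottom, 1.7 m from the hinge, must supply this moment: P = 199.609/1.7 = 117.417 kN.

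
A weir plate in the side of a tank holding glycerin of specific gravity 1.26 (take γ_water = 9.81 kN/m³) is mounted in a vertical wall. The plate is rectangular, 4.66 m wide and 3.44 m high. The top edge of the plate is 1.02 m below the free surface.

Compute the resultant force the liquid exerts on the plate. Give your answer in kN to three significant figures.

γ = 1.26 × 9.81 = 12.3606 kN/m³.
The centroid lies 3.44/2 = 1.72 m below the top edge, so the centroid depth is h_c = 1.02 + 1.72 = 2.74 m.
A = 4.66 × 3.44 = 16.0304 m².
Resultant F = γ·h_c·A = 12.3606 × 2.74 × 16.0304 = 542.918 kN.

F ≈ 543 kN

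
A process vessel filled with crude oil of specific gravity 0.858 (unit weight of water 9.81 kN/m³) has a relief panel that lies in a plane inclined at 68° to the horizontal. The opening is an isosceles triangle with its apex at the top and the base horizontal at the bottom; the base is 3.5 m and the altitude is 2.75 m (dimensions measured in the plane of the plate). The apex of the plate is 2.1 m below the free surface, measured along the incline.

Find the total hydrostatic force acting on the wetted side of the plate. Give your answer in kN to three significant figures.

γ = 0.858 × 9.81 = 8.41698 kN/m³.
Let θ = 68° be the plate's angle to the horizontal; measure y along the incline from where the plane meets the free surface. Vertical depth h = y·sinθ with sinθ = 0.927184.
With the apex up, the centroid sits 2h/3 = 2 × 2.75/3 = 1.83333 m below the apex, so y_c = 2.1 + 1.83333 = 3.93333 m and h_c = 3.93333 × 0.927184 = 3.64692 m.
A = ½ × 3.5 × 2.75 = 4.8125 m².
Resultant F = γ·h_c·A = 8.41698 × 3.64692 × 4.8125 = 147.725 kN.

F ≈ 148 kN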